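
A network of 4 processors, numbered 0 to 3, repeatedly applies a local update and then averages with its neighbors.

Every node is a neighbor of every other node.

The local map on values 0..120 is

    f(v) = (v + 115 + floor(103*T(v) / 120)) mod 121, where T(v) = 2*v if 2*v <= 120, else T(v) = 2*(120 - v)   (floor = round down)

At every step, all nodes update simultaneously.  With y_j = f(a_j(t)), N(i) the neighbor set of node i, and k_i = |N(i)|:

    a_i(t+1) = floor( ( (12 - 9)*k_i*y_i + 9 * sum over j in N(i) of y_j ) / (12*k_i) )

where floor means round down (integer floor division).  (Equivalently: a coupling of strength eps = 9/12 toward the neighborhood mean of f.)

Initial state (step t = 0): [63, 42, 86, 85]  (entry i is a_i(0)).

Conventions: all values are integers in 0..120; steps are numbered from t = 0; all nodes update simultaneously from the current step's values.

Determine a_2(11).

Answer: a_2(11) = 116

Derivation:
t=0: [63, 42, 86, 85]
t=1: [44, 44, 44, 44]
t=2: [113, 113, 113, 113]
t=3: [119, 119, 119, 119]
t=4: [114, 114, 114, 114]
t=5: [118, 118, 118, 118]
t=6: [115, 115, 115, 115]
t=7: [117, 117, 117, 117]
t=8: [116, 116, 116, 116]
t=9: [116, 116, 116, 116]
t=10: [116, 116, 116, 116]
t=11: [116, 116, 116, 116]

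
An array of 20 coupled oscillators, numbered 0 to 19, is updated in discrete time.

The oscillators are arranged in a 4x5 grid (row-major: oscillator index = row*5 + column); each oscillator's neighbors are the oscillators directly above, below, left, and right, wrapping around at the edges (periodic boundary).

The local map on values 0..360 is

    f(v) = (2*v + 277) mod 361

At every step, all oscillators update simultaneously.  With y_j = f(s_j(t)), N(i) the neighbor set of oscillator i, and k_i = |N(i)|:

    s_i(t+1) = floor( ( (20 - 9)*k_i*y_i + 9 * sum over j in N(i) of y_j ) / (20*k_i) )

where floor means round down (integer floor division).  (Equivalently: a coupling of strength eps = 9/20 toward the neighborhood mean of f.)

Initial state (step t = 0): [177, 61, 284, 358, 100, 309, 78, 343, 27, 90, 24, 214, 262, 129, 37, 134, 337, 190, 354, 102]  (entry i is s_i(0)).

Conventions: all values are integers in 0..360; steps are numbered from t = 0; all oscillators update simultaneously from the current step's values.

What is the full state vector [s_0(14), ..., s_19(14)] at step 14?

Simulating step by step:
t=0: [177, 61, 284, 358, 100, 309, 78, 343, 27, 90, 24, 214, 262, 129, 37, 134, 337, 190, 354, 102]
t=1: [205, 98, 162, 242, 148, 180, 129, 200, 270, 162, 297, 268, 162, 210, 273, 207, 222, 240, 241, 168]
t=2: [283, 185, 188, 87, 213, 251, 185, 258, 156, 208, 171, 153, 219, 238, 165, 303, 261, 117, 94, 215]
t=3: [161, 244, 227, 158, 288, 143, 228, 169, 184, 280, 219, 231, 248, 121, 244, 178, 134, 175, 126, 286]
t=4: [203, 73, 94, 194, 152, 191, 64, 179, 241, 137, 254, 76, 106, 148, 108, 251, 168, 192, 180, 138]
t=5: [248, 115, 162, 238, 234, 233, 103, 185, 130, 181, 97, 92, 166, 181, 146, 124, 193, 250, 265, 182]
t=6: [67, 160, 190, 76, 84, 74, 129, 245, 195, 201, 115, 142, 217, 233, 220, 173, 218, 128, 119, 208]
t=7: [100, 227, 221, 131, 132, 112, 157, 151, 219, 266, 179, 224, 241, 142, 287, 243, 291, 224, 151, 278]
t=8: [105, 99, 242, 222, 154, 156, 168, 230, 271, 138, 185, 77, 68, 193, 146, 94, 81, 86, 175, 124]
t=9: [144, 118, 86, 268, 217, 221, 186, 57, 151, 190, 225, 113, 82, 236, 220, 130, 85, 97, 249, 180]
t=10: [228, 158, 91, 129, 290, 286, 235, 92, 169, 307, 118, 129, 78, 94, 263, 161, 112, 95, 85, 256]
t=11: [88, 158, 122, 160, 121, 110, 84, 105, 201, 160, 153, 139, 94, 112, 99, 172, 161, 102, 98, 97]
t=12: [139, 192, 168, 213, 162, 146, 123, 144, 257, 211, 201, 179, 122, 149, 142, 217, 221, 135, 129, 132]
t=13: [230, 273, 254, 270, 250, 228, 200, 184, 161, 266, 291, 262, 186, 185, 228, 310, 321, 208, 199, 207]
t=14: [46, 122, 126, 127, 89, 68, 227, 258, 215, 83, 106, 148, 268, 253, 100, 172, 185, 279, 290, 243]

Answer: [46, 122, 126, 127, 89, 68, 227, 258, 215, 83, 106, 148, 268, 253, 100, 172, 185, 279, 290, 243]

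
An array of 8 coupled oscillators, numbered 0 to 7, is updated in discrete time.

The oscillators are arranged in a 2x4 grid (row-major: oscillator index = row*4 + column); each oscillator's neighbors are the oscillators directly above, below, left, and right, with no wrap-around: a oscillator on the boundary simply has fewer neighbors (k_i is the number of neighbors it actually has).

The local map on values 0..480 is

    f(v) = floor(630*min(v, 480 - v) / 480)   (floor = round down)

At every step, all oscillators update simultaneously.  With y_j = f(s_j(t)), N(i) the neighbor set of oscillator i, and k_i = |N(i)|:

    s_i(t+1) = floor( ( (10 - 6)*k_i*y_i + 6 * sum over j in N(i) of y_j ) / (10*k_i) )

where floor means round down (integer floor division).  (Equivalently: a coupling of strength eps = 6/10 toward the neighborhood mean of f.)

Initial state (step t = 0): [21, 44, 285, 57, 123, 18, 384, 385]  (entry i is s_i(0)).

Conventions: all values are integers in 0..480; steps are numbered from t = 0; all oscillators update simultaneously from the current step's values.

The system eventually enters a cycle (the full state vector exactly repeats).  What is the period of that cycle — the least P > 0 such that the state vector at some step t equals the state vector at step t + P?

Answer: 4
Key observation: The state at step 37, [304, 304, 304, 304, 304, 304, 304, 304], reappears at step 41 — and no state repeats earlier — so the cycle the system enters has period 4.

Derivation:
t=0: [21, 44, 285, 57, 123, 18, 384, 385]
t=1: [76, 83, 153, 143, 79, 78, 130, 109]
t=2: [102, 123, 173, 177, 101, 117, 157, 164]
t=3: [141, 167, 210, 225, 138, 161, 201, 217]
t=4: [194, 221, 265, 285, 191, 217, 259, 281]
t=5: [263, 280, 279, 264, 261, 279, 281, 267]
t=6: [278, 266, 266, 275, 278, 267, 265, 274]
t=7: [269, 276, 278, 272, 269, 277, 278, 273]
t=8: [273, 268, 267, 270, 273, 268, 266, 269]
t=9: [273, 276, 278, 276, 273, 277, 278, 276]
t=10: [269, 267, 265, 266, 269, 267, 265, 266]
t=11: [276, 279, 281, 280, 276, 279, 281, 280]
t=12: [265, 263, 261, 261, 265, 263, 261, 261]
t=13: [282, 284, 286, 287, 282, 284, 286, 287]
t=14: [258, 256, 254, 253, 258, 256, 254, 253]
t=15: [291, 293, 295, 296, 291, 293, 295, 296]
t=16: [247, 245, 242, 241, 247, 245, 242, 241]
t=17: [305, 308, 311, 312, 305, 308, 311, 312]
t=18: [227, 225, 221, 220, 227, 225, 221, 220]
t=19: [296, 294, 290, 288, 296, 294, 290, 288]
t=20: [241, 244, 248, 251, 241, 244, 248, 251]
t=21: [311, 308, 304, 301, 311, 308, 304, 301]
t=22: [222, 225, 230, 233, 222, 225, 230, 233]
t=23: [292, 295, 300, 303, 292, 295, 300, 303]
t=24: [244, 241, 236, 233, 244, 241, 236, 233]
t=25: [310, 311, 309, 306, 310, 311, 309, 306]
t=26: [222, 222, 224, 226, 222, 222, 224, 226]
t=27: [291, 291, 293, 295, 291, 291, 293, 295]
t=28: [248, 247, 245, 242, 248, 247, 245, 242]
t=29: [304, 305, 308, 310, 304, 305, 308, 310]
t=30: [230, 228, 225, 223, 230, 228, 225, 223]
t=31: [300, 298, 295, 292, 300, 298, 295, 292]
t=32: [236, 238, 242, 244, 236, 238, 242, 244]
t=33: [309, 311, 311, 309, 309, 311, 311, 309]
t=34: [223, 221, 221, 223, 223, 221, 221, 223]
t=35: [291, 290, 290, 291, 291, 290, 290, 291]
t=36: [248, 248, 248, 248, 248, 248, 248, 248]
t=37: [304, 304, 304, 304, 304, 304, 304, 304]
t=38: [231, 231, 231, 231, 231, 231, 231, 231]
t=39: [303, 303, 303, 303, 303, 303, 303, 303]
t=40: [232, 232, 232, 232, 232, 232, 232, 232]
t=41: [304, 304, 304, 304, 304, 304, 304, 304]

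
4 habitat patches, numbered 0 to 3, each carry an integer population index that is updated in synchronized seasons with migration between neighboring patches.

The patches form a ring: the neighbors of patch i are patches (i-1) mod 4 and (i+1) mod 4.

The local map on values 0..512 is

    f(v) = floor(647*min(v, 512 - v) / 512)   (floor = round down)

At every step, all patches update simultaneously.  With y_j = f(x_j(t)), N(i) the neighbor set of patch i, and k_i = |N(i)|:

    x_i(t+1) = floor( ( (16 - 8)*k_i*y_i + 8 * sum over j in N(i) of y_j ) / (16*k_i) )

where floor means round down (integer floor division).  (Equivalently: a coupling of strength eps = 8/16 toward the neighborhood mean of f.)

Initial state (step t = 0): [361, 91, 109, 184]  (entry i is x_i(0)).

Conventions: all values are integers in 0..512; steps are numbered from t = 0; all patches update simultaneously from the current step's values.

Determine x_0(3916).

Answer: x_0(3916) = 307
Key observation: The state at step 8, [307, 307, 307, 307], reappears at step 12: the system is in a cycle of period 4 from step 8 on.  Therefore the state at step 3916 equals the state at step 8 + ((3916 - 8) mod 4) = 8, which is [307, 307, 307, 307].

Derivation:
t=0: [361, 91, 109, 184]
t=1: [181, 138, 155, 197]
t=2: [219, 192, 203, 229]
t=3: [270, 254, 260, 277]
t=4: [306, 315, 313, 303]
t=5: [258, 251, 253, 259]
t=6: [319, 318, 318, 319]
t=7: [243, 244, 244, 243]
t=8: [307, 307, 307, 307]
t=9: [259, 259, 259, 259]
t=10: [319, 319, 319, 319]
t=11: [243, 243, 243, 243]
t=12: [307, 307, 307, 307]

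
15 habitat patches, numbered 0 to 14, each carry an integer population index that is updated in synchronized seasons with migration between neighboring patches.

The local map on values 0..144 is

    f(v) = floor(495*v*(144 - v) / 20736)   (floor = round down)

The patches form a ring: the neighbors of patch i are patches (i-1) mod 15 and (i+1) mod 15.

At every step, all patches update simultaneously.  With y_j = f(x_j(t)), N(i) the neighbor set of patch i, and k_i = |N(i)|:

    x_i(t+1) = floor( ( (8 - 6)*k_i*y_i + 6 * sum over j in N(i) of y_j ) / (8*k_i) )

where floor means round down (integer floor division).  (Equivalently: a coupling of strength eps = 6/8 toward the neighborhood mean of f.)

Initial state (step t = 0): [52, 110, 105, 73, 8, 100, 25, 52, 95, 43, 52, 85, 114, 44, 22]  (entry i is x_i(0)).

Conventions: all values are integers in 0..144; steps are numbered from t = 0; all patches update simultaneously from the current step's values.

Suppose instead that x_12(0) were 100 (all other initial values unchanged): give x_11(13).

Answer: x_11(13) = 120
Key observation: This trace re-runs the system from the modified initial state.

Derivation:
t=0: [52, 110, 105, 73, 8, 100, 25, 52, 95, 43, 52, 85, 100, 44, 22]
t=1: [85, 101, 103, 76, 91, 62, 99, 96, 109, 110, 111, 111, 110, 89, 98]
t=2: [108, 107, 109, 111, 120, 113, 113, 101, 97, 89, 87, 87, 98, 102, 114]
t=3: [88, 92, 90, 81, 80, 77, 90, 97, 109, 113, 117, 113, 109, 96, 93]
t=4: [114, 115, 117, 119, 122, 120, 115, 104, 94, 83, 81, 83, 95, 104, 113]
t=5: [81, 78, 75, 69, 68, 70, 82, 96, 110, 117, 120, 117, 109, 97, 88]
t=6: [119, 122, 122, 123, 123, 122, 117, 106, 91, 77, 73, 78, 91, 105, 115]
t=7: [71, 66, 62, 62, 62, 67, 78, 95, 110, 120, 122, 119, 110, 97, 82]
t=8: [121, 122, 121, 121, 121, 121, 118, 106, 89, 74, 68, 75, 89, 105, 116]
t=9: [69, 65, 65, 66, 66, 68, 79, 94, 111, 120, 123, 120, 111, 96, 80]
t=10: [122, 122, 122, 122, 122, 122, 118, 106, 89, 72, 66, 72, 88, 105, 117]
t=11: [68, 64, 64, 64, 64, 67, 78, 94, 111, 120, 122, 120, 111, 96, 79]
t=12: [122, 122, 122, 122, 122, 122, 118, 106, 89, 73, 67, 73, 88, 105, 117]
t=13: [68, 64, 64, 64, 64, 67, 78, 94, 111, 120, 123, 120, 111, 96, 79]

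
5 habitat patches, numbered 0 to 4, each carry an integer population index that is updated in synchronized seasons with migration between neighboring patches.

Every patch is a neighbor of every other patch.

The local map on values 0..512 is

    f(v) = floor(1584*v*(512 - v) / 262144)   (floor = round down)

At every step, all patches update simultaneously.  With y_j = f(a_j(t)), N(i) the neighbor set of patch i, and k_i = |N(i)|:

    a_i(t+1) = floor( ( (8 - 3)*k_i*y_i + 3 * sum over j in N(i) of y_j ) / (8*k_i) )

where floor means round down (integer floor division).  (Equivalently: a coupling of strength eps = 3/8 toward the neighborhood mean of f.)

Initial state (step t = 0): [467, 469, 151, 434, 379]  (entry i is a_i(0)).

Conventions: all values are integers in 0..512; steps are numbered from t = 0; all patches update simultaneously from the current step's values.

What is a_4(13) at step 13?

Answer: a_4(13) = 295

Derivation:
t=0: [467, 469, 151, 434, 379]
t=1: [168, 165, 276, 210, 263]
t=2: [360, 358, 383, 378, 384]
t=3: [321, 323, 304, 309, 304]
t=4: [372, 371, 379, 377, 379]
t=5: [311, 312, 306, 307, 306]
t=6: [377, 377, 379, 379, 379]
t=7: [306, 306, 304, 304, 304]
t=8: [380, 380, 381, 381, 381]
t=9: [302, 302, 301, 301, 301]
t=10: [383, 383, 383, 383, 383]
t=11: [298, 298, 298, 298, 298]
t=12: [385, 385, 385, 385, 385]
t=13: [295, 295, 295, 295, 295]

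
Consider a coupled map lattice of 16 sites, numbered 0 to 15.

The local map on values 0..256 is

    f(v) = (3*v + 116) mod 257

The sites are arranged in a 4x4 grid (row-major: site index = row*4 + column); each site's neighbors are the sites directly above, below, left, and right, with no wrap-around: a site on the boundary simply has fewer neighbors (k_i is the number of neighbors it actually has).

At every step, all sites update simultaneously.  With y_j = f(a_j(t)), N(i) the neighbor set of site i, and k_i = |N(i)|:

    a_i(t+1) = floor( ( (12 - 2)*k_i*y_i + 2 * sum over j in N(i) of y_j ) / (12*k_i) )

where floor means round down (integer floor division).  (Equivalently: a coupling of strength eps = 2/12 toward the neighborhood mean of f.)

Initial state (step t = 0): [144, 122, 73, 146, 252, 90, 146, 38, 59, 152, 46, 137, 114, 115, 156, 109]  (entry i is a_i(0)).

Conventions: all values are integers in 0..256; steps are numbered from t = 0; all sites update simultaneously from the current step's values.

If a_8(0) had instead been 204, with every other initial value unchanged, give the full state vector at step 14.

Simulating step by step:
t=0: [144, 122, 73, 146, 252, 90, 146, 38, 204, 152, 46, 137, 114, 115, 156, 109]
t=1: [55, 200, 81, 59, 105, 125, 62, 196, 198, 81, 219, 48, 202, 188, 94, 161]
t=2: [51, 188, 100, 54, 170, 216, 59, 163, 190, 109, 13, 17, 203, 163, 131, 82]
t=3: [33, 161, 144, 38, 117, 229, 57, 88, 171, 182, 155, 158, 197, 111, 229, 122]
t=4: [203, 86, 47, 204, 195, 46, 35, 121, 126, 140, 67, 86, 186, 180, 53, 196]
t=5: [201, 123, 30, 196, 194, 234, 206, 215, 218, 47, 65, 123, 164, 129, 36, 169]
t=6: [205, 215, 207, 196, 181, 65, 206, 241, 228, 25, 73, 212, 120, 222, 209, 128]
t=7: [213, 233, 222, 182, 137, 78, 200, 92, 55, 166, 101, 219, 185, 44, 209, 241]
t=8: [205, 55, 31, 135, 30, 92, 185, 132, 35, 105, 157, 21, 153, 233, 217, 75]
t=9: [200, 51, 184, 44, 203, 135, 158, 231, 208, 164, 92, 172, 72, 63, 222, 106]
t=10: [186, 30, 147, 222, 200, 22, 77, 56, 209, 95, 124, 117, 85, 50, 29, 158]
t=11: [167, 193, 52, 15, 200, 178, 95, 39, 216, 147, 219, 193, 114, 33, 186, 97]
t=12: [117, 164, 39, 154, 195, 137, 136, 221, 233, 60, 23, 172, 206, 201, 153, 153]
t=13: [198, 103, 203, 73, 170, 24, 26, 17, 61, 51, 163, 112, 204, 188, 75, 65]
t=14: [186, 173, 200, 96, 117, 176, 189, 165, 53, 30, 96, 179, 195, 155, 87, 68]

Answer: [186, 173, 200, 96, 117, 176, 189, 165, 53, 30, 96, 179, 195, 155, 87, 68]
Key observation: This trace re-runs the system from the modified initial state.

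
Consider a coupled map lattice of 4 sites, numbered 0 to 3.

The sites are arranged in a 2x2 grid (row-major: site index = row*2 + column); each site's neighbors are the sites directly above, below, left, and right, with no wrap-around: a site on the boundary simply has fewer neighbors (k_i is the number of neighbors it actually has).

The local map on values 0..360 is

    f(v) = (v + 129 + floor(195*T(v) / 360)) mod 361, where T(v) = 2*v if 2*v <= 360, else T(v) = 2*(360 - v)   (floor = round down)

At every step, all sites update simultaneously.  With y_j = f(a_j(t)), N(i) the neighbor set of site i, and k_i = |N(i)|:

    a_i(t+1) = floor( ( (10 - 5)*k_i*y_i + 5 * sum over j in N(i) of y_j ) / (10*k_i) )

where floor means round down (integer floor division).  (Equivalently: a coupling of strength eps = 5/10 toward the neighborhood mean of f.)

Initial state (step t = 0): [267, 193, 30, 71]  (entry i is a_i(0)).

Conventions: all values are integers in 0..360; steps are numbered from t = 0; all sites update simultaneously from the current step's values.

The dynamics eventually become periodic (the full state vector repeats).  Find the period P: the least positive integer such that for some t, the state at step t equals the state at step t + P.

Simulating step by step:
t=0: [267, 193, 30, 71]
t=1: [150, 173, 198, 221]
t=2: [107, 118, 125, 136]
t=3: [185, 107, 114, 35]
t=4: [160, 261, 88, 189]
t=5: [162, 128, 216, 183]
t=6: [96, 78, 131, 114]
t=7: [247, 229, 103, 85]
t=8: [188, 179, 282, 273]
t=9: [139, 139, 136, 136]
t=10: [55, 55, 52, 52]
t=11: [241, 241, 238, 238]
t=12: [137, 137, 137, 137]
t=13: [53, 53, 53, 53]
t=14: [239, 239, 239, 239]
t=15: [138, 138, 138, 138]
t=16: [55, 55, 55, 55]
t=17: [243, 243, 243, 243]
t=18: [137, 137, 137, 137]

Answer: 6
Key observation: The state at step 12, [137, 137, 137, 137], reappears at step 18 — and no state repeats earlier — so the cycle the system enters has period 6.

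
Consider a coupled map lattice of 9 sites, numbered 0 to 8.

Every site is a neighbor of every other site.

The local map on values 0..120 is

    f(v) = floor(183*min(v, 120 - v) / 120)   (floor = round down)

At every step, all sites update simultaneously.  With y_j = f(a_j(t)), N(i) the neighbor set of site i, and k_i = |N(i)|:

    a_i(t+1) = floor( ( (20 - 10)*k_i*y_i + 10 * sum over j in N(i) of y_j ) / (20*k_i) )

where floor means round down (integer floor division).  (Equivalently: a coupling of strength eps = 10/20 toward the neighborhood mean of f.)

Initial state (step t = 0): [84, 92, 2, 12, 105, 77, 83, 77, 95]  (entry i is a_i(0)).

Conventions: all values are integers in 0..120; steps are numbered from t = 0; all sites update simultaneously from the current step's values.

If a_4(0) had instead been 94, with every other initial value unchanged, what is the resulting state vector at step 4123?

Simulating step by step:
t=0: [84, 92, 2, 12, 94, 77, 83, 77, 95]
t=1: [47, 42, 25, 31, 40, 52, 48, 52, 40]
t=2: [66, 63, 52, 56, 62, 70, 67, 70, 62]
t=3: [82, 83, 80, 83, 84, 79, 81, 79, 84]
t=4: [57, 57, 59, 57, 56, 59, 58, 59, 56]
t=5: [86, 86, 87, 86, 86, 87, 87, 87, 86]
t=6: [50, 50, 50, 50, 50, 50, 50, 50, 50]
t=7: [76, 76, 76, 76, 76, 76, 76, 76, 76]
t=8: [67, 67, 67, 67, 67, 67, 67, 67, 67]
t=9: [80, 80, 80, 80, 80, 80, 80, 80, 80]
t=10: [61, 61, 61, 61, 61, 61, 61, 61, 61]
t=11: [89, 89, 89, 89, 89, 89, 89, 89, 89]
t=12: [47, 47, 47, 47, 47, 47, 47, 47, 47]
t=13: [71, 71, 71, 71, 71, 71, 71, 71, 71]
t=14: [74, 74, 74, 74, 74, 74, 74, 74, 74]
t=15: [70, 70, 70, 70, 70, 70, 70, 70, 70]
t=16: [76, 76, 76, 76, 76, 76, 76, 76, 76]

Answer: [61, 61, 61, 61, 61, 61, 61, 61, 61]
Key observation: The state at step 7, [76, 76, 76, 76, 76, 76, 76, 76, 76], reappears at step 16: the system is in a cycle of period 9 from step 7 on.  Therefore the state at step 4123 equals the state at step 7 + ((4123 - 7) mod 9) = 10, which is [61, 61, 61, 61, 61, 61, 61, 61, 61].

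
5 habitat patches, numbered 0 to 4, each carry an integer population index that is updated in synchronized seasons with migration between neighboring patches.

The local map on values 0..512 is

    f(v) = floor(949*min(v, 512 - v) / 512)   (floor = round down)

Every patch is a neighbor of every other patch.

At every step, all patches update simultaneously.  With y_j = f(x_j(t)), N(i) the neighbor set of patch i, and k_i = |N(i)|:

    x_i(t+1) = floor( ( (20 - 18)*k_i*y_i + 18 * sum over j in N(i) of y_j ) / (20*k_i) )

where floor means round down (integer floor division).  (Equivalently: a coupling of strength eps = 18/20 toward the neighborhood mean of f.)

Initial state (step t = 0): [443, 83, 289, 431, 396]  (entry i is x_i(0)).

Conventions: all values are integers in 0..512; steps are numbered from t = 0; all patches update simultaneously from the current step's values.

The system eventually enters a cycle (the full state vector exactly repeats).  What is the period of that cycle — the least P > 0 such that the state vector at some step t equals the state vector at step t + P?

Answer: 3
Key observation: The state at step 43, [239, 239, 239, 239, 239], reappears at step 46 — and no state repeats earlier — so the cycle the system enters has period 3.

Derivation:
t=0: [443, 83, 289, 431, 396]
t=1: [222, 218, 186, 219, 211]
t=2: [388, 389, 396, 389, 391]
t=3: [223, 224, 225, 224, 224]
t=4: [415, 415, 414, 415, 415]
t=5: [179, 179, 179, 179, 179]
t=6: [331, 331, 331, 331, 331]
t=7: [335, 335, 335, 335, 335]
t=8: [328, 328, 328, 328, 328]
t=9: [341, 341, 341, 341, 341]
t=10: [316, 316, 316, 316, 316]
t=11: [363, 363, 363, 363, 363]
t=12: [276, 276, 276, 276, 276]
t=13: [437, 437, 437, 437, 437]
t=14: [139, 139, 139, 139, 139]
t=15: [257, 257, 257, 257, 257]
t=16: [472, 472, 472, 472, 472]
t=17: [74, 74, 74, 74, 74]
t=18: [137, 137, 137, 137, 137]
t=19: [253, 253, 253, 253, 253]
t=20: [468, 468, 468, 468, 468]
t=21: [81, 81, 81, 81, 81]
t=22: [150, 150, 150, 150, 150]
t=23: [278, 278, 278, 278, 278]
t=24: [433, 433, 433, 433, 433]
t=25: [146, 146, 146, 146, 146]
t=26: [270, 270, 270, 270, 270]
t=27: [448, 448, 448, 448, 448]
t=28: [118, 118, 118, 118, 118]
t=29: [218, 218, 218, 218, 218]
t=30: [404, 404, 404, 404, 404]
t=31: [200, 200, 200, 200, 200]
t=32: [370, 370, 370, 370, 370]
t=33: [263, 263, 263, 263, 263]
t=34: [461, 461, 461, 461, 461]
t=35: [94, 94, 94, 94, 94]
t=36: [174, 174, 174, 174, 174]
t=37: [322, 322, 322, 322, 322]
t=38: [352, 352, 352, 352, 352]
t=39: [296, 296, 296, 296, 296]
t=40: [400, 400, 400, 400, 400]
t=41: [207, 207, 207, 207, 207]
t=42: [383, 383, 383, 383, 383]
t=43: [239, 239, 239, 239, 239]
t=44: [442, 442, 442, 442, 442]
t=45: [129, 129, 129, 129, 129]
t=46: [239, 239, 239, 239, 239]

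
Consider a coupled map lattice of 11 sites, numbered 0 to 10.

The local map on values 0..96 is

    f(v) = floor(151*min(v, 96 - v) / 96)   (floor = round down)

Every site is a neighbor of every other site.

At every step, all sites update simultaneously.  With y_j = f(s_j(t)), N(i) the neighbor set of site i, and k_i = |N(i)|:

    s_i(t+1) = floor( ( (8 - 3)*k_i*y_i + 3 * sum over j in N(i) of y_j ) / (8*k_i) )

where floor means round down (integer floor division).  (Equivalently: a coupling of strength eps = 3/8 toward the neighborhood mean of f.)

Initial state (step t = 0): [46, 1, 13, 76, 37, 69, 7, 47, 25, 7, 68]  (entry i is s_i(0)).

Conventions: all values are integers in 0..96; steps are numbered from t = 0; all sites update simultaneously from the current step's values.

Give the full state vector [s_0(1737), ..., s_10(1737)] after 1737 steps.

Answer: [61, 61, 65, 65, 62, 61, 61, 61, 62, 61, 61]
Key observation: The state at step 7, [71, 71, 67, 67, 70, 71, 71, 71, 70, 71, 71], reappears at step 13: the system is in a cycle of period 6 from step 7 on.  Therefore the state at step 1737 equals the state at step 7 + ((1737 - 7) mod 6) = 9, which is [61, 61, 65, 65, 62, 61, 61, 61, 62, 61, 61].

Derivation:
t=0: [46, 1, 13, 76, 37, 69, 7, 47, 25, 7, 68]
t=1: [57, 15, 26, 33, 49, 39, 21, 57, 37, 21, 40]
t=2: [56, 34, 44, 50, 63, 56, 40, 56, 54, 40, 57]
t=3: [62, 56, 66, 67, 55, 62, 62, 62, 64, 62, 61]
t=4: [53, 58, 49, 48, 59, 53, 53, 53, 51, 53, 54]
t=5: [66, 62, 70, 71, 61, 66, 66, 66, 68, 66, 66]
t=6: [46, 50, 42, 42, 51, 46, 46, 46, 45, 46, 46]
t=7: [71, 71, 67, 67, 70, 71, 71, 71, 70, 71, 71]
t=8: [39, 39, 43, 43, 40, 39, 39, 39, 40, 39, 39]
t=9: [61, 61, 65, 65, 62, 61, 61, 61, 62, 61, 61]
t=10: [54, 54, 50, 50, 53, 54, 54, 54, 53, 54, 54]
t=11: [66, 66, 70, 70, 67, 66, 66, 66, 67, 66, 66]
t=12: [46, 46, 42, 42, 45, 46, 46, 46, 45, 46, 46]
t=13: [71, 71, 67, 67, 70, 71, 71, 71, 70, 71, 71]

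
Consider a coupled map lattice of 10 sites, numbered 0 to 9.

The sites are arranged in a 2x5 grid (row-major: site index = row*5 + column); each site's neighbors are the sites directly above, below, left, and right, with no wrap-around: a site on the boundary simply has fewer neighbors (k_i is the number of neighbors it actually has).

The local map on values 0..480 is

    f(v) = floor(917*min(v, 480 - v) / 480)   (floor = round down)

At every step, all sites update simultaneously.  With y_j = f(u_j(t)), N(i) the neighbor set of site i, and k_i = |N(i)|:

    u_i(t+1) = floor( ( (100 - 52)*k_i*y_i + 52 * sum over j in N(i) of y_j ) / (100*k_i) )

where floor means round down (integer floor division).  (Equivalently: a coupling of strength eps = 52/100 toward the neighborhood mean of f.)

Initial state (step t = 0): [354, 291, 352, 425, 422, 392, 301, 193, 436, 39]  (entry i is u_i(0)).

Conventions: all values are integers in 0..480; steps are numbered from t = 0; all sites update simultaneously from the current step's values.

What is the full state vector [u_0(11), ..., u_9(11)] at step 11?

Answer: [247, 310, 344, 344, 329, 247, 310, 345, 345, 329]

Derivation:
t=0: [354, 291, 352, 425, 422, 392, 301, 193, 436, 39]
t=1: [252, 316, 261, 126, 99, 231, 319, 292, 135, 85]
t=2: [404, 351, 358, 264, 195, 404, 340, 342, 255, 193]
t=3: [171, 229, 271, 376, 381, 176, 241, 287, 386, 384]
t=4: [357, 414, 365, 227, 189, 364, 416, 355, 215, 183]
t=5: [202, 160, 243, 379, 376, 198, 159, 244, 373, 367]
t=6: [362, 344, 381, 240, 200, 360, 341, 382, 246, 207]
t=7: [234, 242, 247, 396, 405, 237, 244, 245, 394, 405]
t=8: [450, 450, 397, 207, 147, 450, 450, 398, 208, 148]
t=9: [57, 74, 181, 334, 310, 57, 74, 180, 334, 311]
t=10: [116, 170, 297, 297, 311, 116, 170, 297, 296, 311]
t=11: [247, 310, 344, 344, 329, 247, 310, 345, 345, 329]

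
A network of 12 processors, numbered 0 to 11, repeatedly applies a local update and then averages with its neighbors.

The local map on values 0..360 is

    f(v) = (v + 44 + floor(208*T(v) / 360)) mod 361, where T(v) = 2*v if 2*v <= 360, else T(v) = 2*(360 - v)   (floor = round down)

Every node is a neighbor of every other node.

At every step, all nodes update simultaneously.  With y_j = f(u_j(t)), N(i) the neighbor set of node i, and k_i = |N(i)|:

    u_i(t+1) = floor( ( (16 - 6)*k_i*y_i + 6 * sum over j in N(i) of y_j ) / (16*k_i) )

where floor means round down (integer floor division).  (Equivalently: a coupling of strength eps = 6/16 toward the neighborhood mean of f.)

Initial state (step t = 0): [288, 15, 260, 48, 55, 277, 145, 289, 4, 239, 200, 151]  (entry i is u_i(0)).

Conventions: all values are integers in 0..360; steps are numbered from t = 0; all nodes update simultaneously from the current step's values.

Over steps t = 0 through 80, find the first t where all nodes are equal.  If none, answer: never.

Simulating step by step:
t=0: [288, 15, 260, 48, 55, 277, 145, 289, 4, 239, 200, 151]  (not all equal)
t=1: [71, 84, 73, 126, 134, 71, 249, 71, 69, 75, 78, 43]  (not all equal)
t=2: [200, 217, 202, 270, 280, 200, 119, 200, 197, 205, 209, 164]  (not all equal)
t=3: [73, 71, 73, 67, 65, 73, 210, 73, 73, 73, 72, 54]  (not all equal)
t=4: [193, 191, 193, 186, 183, 193, 114, 193, 193, 193, 192, 169]  (not all equal)
t=5: [75, 75, 75, 76, 76, 75, 205, 75, 75, 75, 75, 62]  (not all equal)
t=6: [199, 199, 199, 200, 200, 199, 117, 199, 199, 199, 199, 182]  (not all equal)
t=7: [75, 75, 75, 75, 75, 75, 210, 75, 75, 75, 75, 76]  (not all equal)
t=8: [200, 200, 200, 200, 200, 200, 118, 200, 200, 200, 200, 201]  (not all equal)
t=9: [74, 74, 74, 74, 74, 74, 211, 74, 74, 74, 74, 74]  (not all equal)
t=10: [198, 198, 198, 198, 198, 198, 117, 198, 198, 198, 198, 198]  (not all equal)
t=11: [75, 75, 75, 75, 75, 75, 210, 75, 75, 75, 75, 75]  (not all equal)
t=12: [200, 200, 200, 200, 200, 200, 118, 200, 200, 200, 200, 200]  (not all equal)
t=13: [74, 74, 74, 74, 74, 74, 211, 74, 74, 74, 74, 74]  (not all equal)

Answer: never
Key observation: The state at step 9 reappears at step 13 — the system is in a cycle of period 4 from step 9 on.  No step 0..13 is synchronized, and the cycle repeats forever, so no step up to 80 (or ever) has all nodes equal.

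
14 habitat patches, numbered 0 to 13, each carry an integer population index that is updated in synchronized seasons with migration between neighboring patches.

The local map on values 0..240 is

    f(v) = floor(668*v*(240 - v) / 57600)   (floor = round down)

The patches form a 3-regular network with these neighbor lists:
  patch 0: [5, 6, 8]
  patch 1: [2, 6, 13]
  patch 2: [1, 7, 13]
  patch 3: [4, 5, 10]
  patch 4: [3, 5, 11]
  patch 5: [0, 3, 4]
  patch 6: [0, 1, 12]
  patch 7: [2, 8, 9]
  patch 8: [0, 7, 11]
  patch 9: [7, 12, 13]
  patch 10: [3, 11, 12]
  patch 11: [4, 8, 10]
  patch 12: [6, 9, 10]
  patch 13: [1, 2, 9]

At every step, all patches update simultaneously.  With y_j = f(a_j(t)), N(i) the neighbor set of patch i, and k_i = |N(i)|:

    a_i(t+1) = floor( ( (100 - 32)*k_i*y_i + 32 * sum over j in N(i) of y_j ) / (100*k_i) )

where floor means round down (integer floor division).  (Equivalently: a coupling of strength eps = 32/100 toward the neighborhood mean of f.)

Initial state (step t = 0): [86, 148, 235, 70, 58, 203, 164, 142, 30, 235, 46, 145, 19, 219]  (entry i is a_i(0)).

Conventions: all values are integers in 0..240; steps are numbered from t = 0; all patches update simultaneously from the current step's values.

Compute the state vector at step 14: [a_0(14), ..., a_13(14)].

Answer: [154, 152, 152, 154, 155, 154, 153, 153, 154, 152, 154, 154, 153, 152]

Derivation:
t=0: [86, 148, 235, 70, 58, 203, 164, 142, 30, 235, 46, 145, 19, 219]
t=1: [136, 129, 48, 127, 123, 103, 136, 120, 100, 36, 106, 139, 60, 55]
t=2: [163, 154, 120, 165, 165, 163, 160, 151, 162, 101, 159, 162, 129, 118]
t=3: [145, 155, 164, 143, 143, 144, 150, 156, 146, 162, 149, 146, 161, 164]
t=4: [158, 150, 145, 159, 159, 159, 154, 150, 158, 146, 156, 158, 148, 145]
t=5: [150, 156, 158, 149, 149, 149, 153, 156, 150, 158, 151, 150, 156, 158]
t=6: [155, 151, 150, 156, 156, 156, 153, 151, 155, 150, 154, 156, 151, 150]
t=7: [152, 155, 155, 151, 151, 151, 154, 154, 152, 155, 152, 151, 154, 155]
t=8: [154, 152, 152, 155, 155, 155, 153, 153, 154, 152, 154, 155, 153, 152]
t=9: [153, 154, 154, 152, 152, 152, 154, 154, 153, 154, 152, 152, 154, 155]
t=10: [154, 152, 152, 155, 155, 154, 153, 153, 154, 152, 154, 154, 153, 152]
t=11: [153, 154, 154, 152, 152, 152, 154, 154, 153, 154, 153, 152, 154, 155]
t=12: [154, 152, 152, 154, 155, 154, 153, 153, 154, 152, 154, 154, 153, 152]
t=13: [153, 154, 154, 152, 152, 152, 154, 154, 153, 154, 153, 152, 154, 155]
t=14: [154, 152, 152, 154, 155, 154, 153, 153, 154, 152, 154, 154, 153, 152]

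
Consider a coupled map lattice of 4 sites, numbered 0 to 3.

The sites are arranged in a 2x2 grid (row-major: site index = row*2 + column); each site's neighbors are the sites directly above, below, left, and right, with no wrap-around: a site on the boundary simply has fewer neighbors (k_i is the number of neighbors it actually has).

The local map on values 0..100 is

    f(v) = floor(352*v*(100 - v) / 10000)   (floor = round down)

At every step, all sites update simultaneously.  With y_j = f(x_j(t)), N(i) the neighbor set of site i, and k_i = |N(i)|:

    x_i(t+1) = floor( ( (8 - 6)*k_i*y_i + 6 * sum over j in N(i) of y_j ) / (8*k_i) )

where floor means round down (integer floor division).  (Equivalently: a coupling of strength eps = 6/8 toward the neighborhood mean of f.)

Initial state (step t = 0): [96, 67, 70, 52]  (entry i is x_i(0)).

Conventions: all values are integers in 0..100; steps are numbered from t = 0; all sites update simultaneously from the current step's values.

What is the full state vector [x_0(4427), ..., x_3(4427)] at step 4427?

Answer: [42, 42, 42, 42]
Key observation: The state at step 6, [86, 86, 86, 86], reappears at step 10: the system is in a cycle of period 4 from step 6 on.  Therefore the state at step 4427 equals the state at step 6 + ((4427 - 6) mod 4) = 7, which is [42, 42, 42, 42].

Derivation:
t=0: [96, 67, 70, 52]
t=1: [59, 56, 55, 78]
t=2: [86, 75, 76, 79]
t=3: [59, 54, 53, 63]
t=4: [86, 84, 84, 85]
t=5: [45, 44, 44, 46]
t=6: [86, 86, 86, 86]
t=7: [42, 42, 42, 42]
t=8: [85, 85, 85, 85]
t=9: [44, 44, 44, 44]
t=10: [86, 86, 86, 86]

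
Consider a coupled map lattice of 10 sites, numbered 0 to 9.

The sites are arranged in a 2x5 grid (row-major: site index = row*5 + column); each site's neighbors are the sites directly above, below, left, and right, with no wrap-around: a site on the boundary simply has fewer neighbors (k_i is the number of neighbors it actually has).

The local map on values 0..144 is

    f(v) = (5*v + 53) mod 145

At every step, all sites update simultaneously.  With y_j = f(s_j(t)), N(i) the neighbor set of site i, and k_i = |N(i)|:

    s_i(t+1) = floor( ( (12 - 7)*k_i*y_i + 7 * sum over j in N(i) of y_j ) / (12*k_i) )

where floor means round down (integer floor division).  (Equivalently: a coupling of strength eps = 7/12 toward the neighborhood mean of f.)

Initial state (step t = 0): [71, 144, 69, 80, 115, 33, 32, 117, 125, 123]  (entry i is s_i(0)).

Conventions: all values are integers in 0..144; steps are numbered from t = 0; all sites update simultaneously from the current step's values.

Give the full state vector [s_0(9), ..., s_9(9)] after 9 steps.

Simulating step by step:
t=0: [71, 144, 69, 80, 115, 33, 32, 117, 125, 123]
t=1: [84, 77, 69, 56, 50, 84, 63, 77, 72, 79]
t=2: [27, 44, 54, 65, 21, 49, 41, 61, 62, 45]
t=3: [57, 90, 68, 59, 69, 48, 86, 70, 86, 80]
t=4: [40, 67, 89, 74, 67, 29, 55, 85, 56, 53]
t=5: [89, 81, 79, 95, 87, 64, 53, 45, 57, 52]
t=6: [57, 29, 53, 60, 55, 61, 58, 72, 68, 39]
t=7: [55, 47, 58, 59, 64, 57, 69, 87, 99, 84]
t=8: [71, 98, 71, 72, 62, 62, 92, 75, 76, 73]
t=9: [101, 106, 120, 116, 103, 87, 94, 123, 135, 116]

Answer: [101, 106, 120, 116, 103, 87, 94, 123, 135, 116]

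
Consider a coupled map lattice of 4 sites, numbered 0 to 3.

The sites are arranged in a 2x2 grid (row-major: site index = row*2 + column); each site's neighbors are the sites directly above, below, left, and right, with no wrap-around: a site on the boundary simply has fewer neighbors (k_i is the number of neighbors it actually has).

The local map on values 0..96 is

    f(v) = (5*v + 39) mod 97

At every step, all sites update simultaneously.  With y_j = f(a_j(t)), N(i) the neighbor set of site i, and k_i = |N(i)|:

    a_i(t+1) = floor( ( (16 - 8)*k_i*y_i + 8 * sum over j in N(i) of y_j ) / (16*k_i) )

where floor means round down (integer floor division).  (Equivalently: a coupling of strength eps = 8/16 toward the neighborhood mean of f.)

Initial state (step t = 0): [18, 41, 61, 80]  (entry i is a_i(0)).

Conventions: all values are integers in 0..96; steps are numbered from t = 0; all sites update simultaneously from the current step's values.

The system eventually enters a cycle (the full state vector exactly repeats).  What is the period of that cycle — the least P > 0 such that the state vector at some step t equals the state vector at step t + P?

Simulating step by step:
t=0: [18, 41, 61, 80]
t=1: [41, 45, 47, 51]
t=2: [62, 48, 53, 39]
t=3: [53, 67, 31, 44]
t=4: [27, 61, 19, 53]
t=5: [61, 49, 41, 29]
t=6: [61, 80, 60, 78]
t=7: [51, 49, 47, 45]
t=8: [44, 63, 58, 77]
t=9: [57, 56, 44, 43]
t=10: [39, 37, 55, 53]
t=11: [33, 28, 24, 19]
t=12: [41, 52, 42, 54]
t=13: [40, 21, 44, 24]
t=14: [50, 50, 59, 59]
t=15: [82, 82, 56, 56]
t=16: [52, 52, 36, 36]
t=17: [12, 12, 20, 20]
t=18: [12, 12, 32, 32]
t=19: [2, 2, 4, 4]
t=20: [51, 51, 56, 56]
t=21: [9, 9, 21, 21]
t=22: [74, 74, 56, 56]
t=23: [22, 22, 26, 26]
t=24: [57, 57, 67, 67]
t=25: [45, 45, 70, 70]
t=26: [52, 52, 18, 18]
t=27: [14, 14, 26, 26]
t=28: [27, 27, 57, 57]
t=29: [66, 66, 44, 44]
t=30: [74, 74, 68, 68]
t=31: [37, 37, 71, 71]
t=32: [24, 24, 12, 12]
t=33: [47, 47, 17, 17]
t=34: [66, 66, 40, 40]
t=35: [69, 69, 53, 53]
t=36: [73, 73, 33, 33]
t=37: [14, 14, 11, 11]
t=38: [32, 32, 73, 73]
t=39: [7, 7, 13, 13]
t=40: [57, 57, 23, 23]
t=41: [39, 39, 51, 51]
t=42: [30, 30, 12, 12]
t=43: [69, 69, 24, 24]
t=44: [85, 85, 69, 69]
t=45: [80, 80, 88, 88]
t=46: [61, 61, 81, 81]
t=47: [53, 53, 55, 55]
t=48: [15, 15, 20, 20]
t=49: [23, 23, 35, 35]
t=50: [47, 47, 29, 29]
t=51: [81, 81, 85, 85]
t=52: [61, 61, 71, 71]
t=53: [41, 41, 17, 17]
t=54: [44, 44, 32, 32]
t=55: [50, 50, 20, 20]
t=56: [81, 81, 55, 55]
t=57: [47, 47, 31, 31]
t=58: [60, 60, 20, 20]
t=59: [46, 46, 43, 43]
t=60: [71, 71, 63, 63]
t=61: [20, 20, 48, 48]
t=62: [52, 52, 74, 74]
t=63: [11, 11, 17, 17]
t=64: [77, 77, 43, 43]
t=65: [42, 42, 54, 54]
t=66: [45, 45, 27, 27]
t=67: [71, 71, 75, 75]
t=68: [11, 11, 21, 21]
t=69: [82, 82, 58, 58]
t=70: [55, 55, 43, 43]
t=71: [32, 32, 50, 50]
t=72: [27, 27, 72, 72]
t=73: [60, 60, 27, 27]
t=74: [55, 55, 69, 69]
t=75: [40, 40, 75, 75]
t=76: [40, 40, 30, 30]
t=77: [56, 56, 80, 80]
t=78: [33, 33, 45, 45]
t=79: [25, 25, 55, 55]
t=80: [56, 56, 34, 34]
t=81: [24, 24, 18, 18]
t=82: [54, 54, 39, 39]
t=83: [23, 23, 34, 34]
t=84: [46, 46, 25, 25]
t=85: [73, 73, 69, 69]
t=86: [35, 35, 73, 73]
t=87: [19, 19, 17, 17]
t=88: [34, 34, 29, 29]
t=89: [33, 33, 69, 69]
t=90: [30, 30, 72, 72]
t=91: [71, 71, 31, 31]
t=92: [4, 4, 1, 1]
t=93: [55, 55, 47, 47]
t=94: [37, 37, 65, 65]
t=95: [40, 40, 62, 62]
t=96: [48, 48, 54, 54]
t=97: [68, 68, 34, 34]
t=98: [69, 69, 33, 33]
t=99: [72, 72, 30, 30]
t=100: [31, 31, 71, 71]
t=101: [1, 1, 4, 4]
t=102: [47, 47, 55, 55]
t=103: [65, 65, 37, 37]
t=104: [62, 62, 40, 40]
t=105: [54, 54, 48, 48]
t=106: [34, 34, 68, 68]
t=107: [33, 33, 69, 69]

Answer: 18
Key observation: The state at step 89, [33, 33, 69, 69], reappears at step 107 — and no state repeats earlier — so the cycle the system enters has period 18.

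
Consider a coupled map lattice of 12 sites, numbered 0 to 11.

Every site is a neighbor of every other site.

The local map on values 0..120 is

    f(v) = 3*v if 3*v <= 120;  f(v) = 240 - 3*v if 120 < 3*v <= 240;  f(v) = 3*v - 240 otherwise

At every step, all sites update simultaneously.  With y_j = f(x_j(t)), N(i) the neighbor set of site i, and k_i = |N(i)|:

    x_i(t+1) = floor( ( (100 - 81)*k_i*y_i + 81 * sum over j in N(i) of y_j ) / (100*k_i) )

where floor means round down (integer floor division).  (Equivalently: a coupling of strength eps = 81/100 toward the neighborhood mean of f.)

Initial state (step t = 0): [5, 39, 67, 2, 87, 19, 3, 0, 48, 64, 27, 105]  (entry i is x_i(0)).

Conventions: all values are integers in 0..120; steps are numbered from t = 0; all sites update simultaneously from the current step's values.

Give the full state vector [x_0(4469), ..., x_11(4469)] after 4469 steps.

Simulating step by step:
t=0: [5, 39, 67, 2, 87, 19, 3, 0, 48, 64, 27, 105]
t=1: [43, 55, 46, 42, 43, 48, 42, 41, 52, 47, 50, 50]
t=2: [101, 97, 100, 101, 101, 99, 101, 102, 98, 100, 99, 99]
t=3: [59, 58, 59, 59, 59, 59, 59, 60, 58, 59, 59, 59]
t=4: [63, 63, 63, 63, 63, 63, 63, 62, 63, 63, 63, 63]
t=5: [51, 51, 51, 51, 51, 51, 51, 51, 51, 51, 51, 51]
t=6: [87, 87, 87, 87, 87, 87, 87, 87, 87, 87, 87, 87]
t=7: [21, 21, 21, 21, 21, 21, 21, 21, 21, 21, 21, 21]
t=8: [63, 63, 63, 63, 63, 63, 63, 63, 63, 63, 63, 63]
t=9: [51, 51, 51, 51, 51, 51, 51, 51, 51, 51, 51, 51]

Answer: [51, 51, 51, 51, 51, 51, 51, 51, 51, 51, 51, 51]
Key observation: The state at step 5, [51, 51, 51, 51, 51, 51, 51, 51, 51, 51, 51, 51], reappears at step 9: the system is in a cycle of period 4 from step 5 on.  Therefore the state at step 4469 equals the state at step 5 + ((4469 - 5) mod 4) = 5, which is [51, 51, 51, 51, 51, 51, 51, 51, 51, 51, 51, 51].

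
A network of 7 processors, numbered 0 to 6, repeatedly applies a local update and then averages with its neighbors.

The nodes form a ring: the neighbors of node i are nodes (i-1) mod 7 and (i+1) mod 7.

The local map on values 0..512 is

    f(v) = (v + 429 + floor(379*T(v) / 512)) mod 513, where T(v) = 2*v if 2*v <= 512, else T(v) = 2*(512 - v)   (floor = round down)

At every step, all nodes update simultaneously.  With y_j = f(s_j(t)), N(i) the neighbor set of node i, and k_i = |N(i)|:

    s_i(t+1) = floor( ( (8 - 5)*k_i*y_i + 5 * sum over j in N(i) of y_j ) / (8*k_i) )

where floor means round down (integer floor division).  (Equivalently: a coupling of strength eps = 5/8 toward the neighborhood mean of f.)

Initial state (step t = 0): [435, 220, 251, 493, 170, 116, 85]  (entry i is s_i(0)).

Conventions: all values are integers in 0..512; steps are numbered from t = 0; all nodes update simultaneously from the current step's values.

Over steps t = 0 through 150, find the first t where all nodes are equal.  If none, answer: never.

Answer: 12
Key observation: Synchronization is absorbing here: once all nodes are equal they stay equal, and step 12 is the first all-equal step.

Derivation:
t=0: [435, 220, 251, 493, 170, 116, 85]  (not all equal)
t=1: [357, 325, 290, 277, 326, 220, 255]  (not all equal)
t=2: [200, 164, 17, 17, 154, 185, 314]  (not all equal)
t=3: [258, 396, 424, 416, 375, 236, 249]  (not all equal)
t=4: [171, 339, 475, 478, 489, 348, 175]  (not all equal)
t=5: [396, 436, 465, 442, 461, 436, 395]  (not all equal)
t=6: [477, 465, 457, 454, 458, 466, 477]  (not all equal)
t=7: [445, 449, 453, 454, 452, 449, 445]  (not all equal)
t=8: [459, 458, 456, 455, 456, 458, 459]  (not all equal)
t=9: [453, 453, 454, 454, 454, 453, 453]  (not all equal)
t=10: [456, 455, 455, 455, 455, 455, 456]  (not all equal)
t=11: [454, 454, 455, 455, 455, 454, 454]  (not all equal)
t=12: [455, 455, 455, 455, 455, 455, 455]  (all equal)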